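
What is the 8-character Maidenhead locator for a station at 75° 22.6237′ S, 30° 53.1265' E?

Add 180° to longitude and 90° to latitude: 210.88544, 14.62294.
Field: 210.88544/20 → 10 → K, 14.62294/10 → 1 → B; chars KB.
Square: 10.88544/2 → 5, 4.62294/1 → 4; chars 54.
Subsquare: 0.88544/0.0833333 → 10 → k, 0.62294/0.0416667 → 14 → o; chars ko.
Extended square: 0.05211/0.00833333 → 6, 0.03961/0.00416667 → 9; chars 69.

KB54ko69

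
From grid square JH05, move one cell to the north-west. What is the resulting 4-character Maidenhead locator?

IH96

Longitude square 0; −1 → -1, wraps to 9, carry into field.
Longitude field J = 9; −1 → 8 = I.
Latitude square 5; +1 → 6.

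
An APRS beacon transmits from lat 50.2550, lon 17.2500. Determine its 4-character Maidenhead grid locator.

JO80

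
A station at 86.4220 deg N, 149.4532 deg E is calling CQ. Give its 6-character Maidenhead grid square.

Offset from 180°W / 90°S: lon 329.4532°, lat 176.4220°.
Field (20°×10°, letters A–R): 329.4532/20 → 16 → Q, 176.4220/10 → 17 → R; chars QR.
Square (2°×1°, digits 0–9): 9.4532/2 → 4, 6.4220/1 → 6; chars 46.
Subsquare (5′×2.5′, letters a–x): 1.4532/0.0833333 → 17 → r, 0.4220/0.0416667 → 10 → k; chars rk.

QR46rk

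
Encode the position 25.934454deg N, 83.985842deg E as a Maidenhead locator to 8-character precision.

NL15xw84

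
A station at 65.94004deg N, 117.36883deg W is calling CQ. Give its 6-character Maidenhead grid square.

DP15hw

Shift to the Maidenhead origin (180°W, 90°S): lon 62.6312, lat 155.9400.
Field: 62.6312/20 → 3 → D, 155.9400/10 → 15 → P; chars DP.
Square: 2.6312/2 → 1, 5.9400/1 → 5; chars 15.
Subsquare: 0.6312/0.0833333 → 7 → h, 0.9400/0.0416667 → 22 → w; chars hw.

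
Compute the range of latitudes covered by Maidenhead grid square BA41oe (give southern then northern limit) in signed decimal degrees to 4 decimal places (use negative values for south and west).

Field B=1, A=0: +1·20° lon, +0·10° lat → SW at lon -160°, lat -90°.
Square 4, 1: +4·2° lon, +1·1° lat → SW at lon -152°, lat -89°.
Subsquare o=14, e=4: +14·0.0833333° lon, +4·0.0416667° lat → SW at lon -150.833°, lat -88.8333°.
Cell spans 0.0833333° lon × 0.0416667° lat.
south -88.8333, north -88.7917.

-88.8333, -88.7917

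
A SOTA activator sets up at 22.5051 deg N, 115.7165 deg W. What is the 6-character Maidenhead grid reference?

Offset from 180°W / 90°S: lon 64.2835°, lat 112.5051°.
Field: lon ⌊64.2835/20⌋ = 3 → D; lat ⌊112.5051/10⌋ = 11 → L.
Square: lon ⌊4.2835/2⌋ = 2; lat ⌊2.5051/1⌋ = 2.
Subsquare: lon ⌊0.2835/0.0833333⌋ = 3 → d; lat ⌊0.5051/0.0416667⌋ = 12 → m.

DL22dm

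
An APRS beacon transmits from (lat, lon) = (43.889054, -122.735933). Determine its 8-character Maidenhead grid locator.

Add 180° to longitude and 90° to latitude: 57.26407, 133.88905.
Field: 57.26407/20 → 2 → C, 133.88905/10 → 13 → N; chars CN.
Square: 17.26407/2 → 8, 3.88905/1 → 3; chars 83.
Subsquare: 1.26407/0.0833333 → 15 → p, 0.88905/0.0416667 → 21 → v; chars pv.
Extended square: 0.01407/0.00833333 → 1, 0.01405/0.00416667 → 3; chars 13.

CN83pv13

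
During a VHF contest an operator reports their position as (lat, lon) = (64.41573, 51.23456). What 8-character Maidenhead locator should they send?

Offset from 180°W / 90°S: lon 231.23456°, lat 154.41573°.
Field: 231.23456/20 → 11 → L, 154.41573/10 → 15 → P; chars LP.
Square: 11.23456/2 → 5, 4.41573/1 → 4; chars 54.
Subsquare: 1.23456/0.0833333 → 14 → o, 0.41573/0.0416667 → 9 → j; chars oj.
Extended square: 0.06789/0.00833333 → 8, 0.04073/0.00416667 → 9; chars 89.

LP54oj89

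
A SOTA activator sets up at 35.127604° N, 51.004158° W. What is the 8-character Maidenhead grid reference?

Add 180° to longitude and 90° to latitude: 128.99584, 125.12760.
Field: lon ⌊128.99584/20⌋ = 6 → G; lat ⌊125.12760/10⌋ = 12 → M.
Square: lon ⌊8.99584/2⌋ = 4; lat ⌊5.12760/1⌋ = 5.
Subsquare: lon ⌊0.99584/0.0833333⌋ = 11 → l; lat ⌊0.12760/0.0416667⌋ = 3 → d.
Extended square: lon ⌊0.07918/0.00833333⌋ = 9; lat ⌊0.00260/0.00416667⌋ = 0.

GM45ld90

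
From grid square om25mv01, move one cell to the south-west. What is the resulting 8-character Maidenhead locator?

OM25lv90

Longitude extended square 0; −1 → -1, wraps to 9, carry into subsquare.
Longitude subsquare m = 12; −1 → 11 = l.
Latitude extended square 1; −1 → 0.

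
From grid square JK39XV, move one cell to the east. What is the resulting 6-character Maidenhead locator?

JK49av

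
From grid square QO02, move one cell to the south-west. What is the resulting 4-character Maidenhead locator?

PO91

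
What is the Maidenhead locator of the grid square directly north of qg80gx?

Latitude subsquare x = 23; +1 → 24, wraps to 0 = a, carry into square.
Latitude square 0; +1 → 1.
The longitude characters are unchanged.

QG81ga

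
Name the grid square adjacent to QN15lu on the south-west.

QN15kt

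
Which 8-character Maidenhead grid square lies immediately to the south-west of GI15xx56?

GI15xx45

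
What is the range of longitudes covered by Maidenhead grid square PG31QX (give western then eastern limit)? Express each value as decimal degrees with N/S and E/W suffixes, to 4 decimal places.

127.3333° E, 127.4167° E

Field P=15, G=6: +15·20° lon, +6·10° lat → SW at lon 120°, lat -30°.
Square 3, 1: +3·2° lon, +1·1° lat → SW at lon 126°, lat -29°.
Subsquare q=16, x=23: +16·0.0833333° lon, +23·0.0416667° lat → SW at lon 127.333°, lat -28.0417°.
Cell spans 0.0833333° lon × 0.0416667° lat.
west 127.3333° E, east 127.4167° E.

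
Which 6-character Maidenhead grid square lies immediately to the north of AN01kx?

Latitude subsquare x = 23; +1 → 24, wraps to 0 = a, carry into square.
Latitude square 1; +1 → 2.
The longitude characters are unchanged.

AN02ka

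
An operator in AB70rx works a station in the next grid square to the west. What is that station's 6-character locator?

AB70qx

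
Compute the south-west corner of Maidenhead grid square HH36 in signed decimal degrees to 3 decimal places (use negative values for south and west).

Field H=7, H=7: +7·20° lon, +7·10° lat → SW at lon -40°, lat -20°.
Square 3, 6: +3·2° lon, +6·1° lat → SW at lon -34°, lat -14°.
latitude -14.000, longitude -34.000.

-14.000, -34.000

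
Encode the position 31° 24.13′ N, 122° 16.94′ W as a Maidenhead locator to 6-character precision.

CM81uj

Offset from 180°W / 90°S: lon 57.7177°, lat 121.4022°.
Field: lon ⌊57.7177/20⌋ = 2 → C; lat ⌊121.4022/10⌋ = 12 → M.
Square: lon ⌊17.7177/2⌋ = 8; lat ⌊1.4022/1⌋ = 1.
Subsquare: lon ⌊1.7177/0.0833333⌋ = 20 → u; lat ⌊0.4022/0.0416667⌋ = 9 → j.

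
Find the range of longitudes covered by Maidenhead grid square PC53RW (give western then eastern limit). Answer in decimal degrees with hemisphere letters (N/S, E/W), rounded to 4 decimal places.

131.4167° E, 131.5000° E

Field P=15, C=2: +15·20° lon, +2·10° lat → SW at lon 120°, lat -70°.
Square 5, 3: +5·2° lon, +3·1° lat → SW at lon 130°, lat -67°.
Subsquare r=17, w=22: +17·0.0833333° lon, +22·0.0416667° lat → SW at lon 131.417°, lat -66.0833°.
Cell spans 0.0833333° lon × 0.0416667° lat.
west 131.4167° E, east 131.5000° E.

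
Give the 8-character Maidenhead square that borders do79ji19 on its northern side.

DO79jj10

Latitude extended square 9; +1 → 10, wraps to 0, carry into subsquare.
Latitude subsquare i = 8; +1 → 9 = j.
The longitude characters are unchanged.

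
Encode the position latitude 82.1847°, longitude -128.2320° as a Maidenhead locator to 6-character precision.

CR52ve

Shift to the Maidenhead origin (180°W, 90°S): lon 51.7680, lat 172.1847.
Field: lon ⌊51.7680/20⌋ = 2 → C; lat ⌊172.1847/10⌋ = 17 → R.
Square: lon ⌊11.7680/2⌋ = 5; lat ⌊2.1847/1⌋ = 2.
Subsquare: lon ⌊1.7680/0.0833333⌋ = 21 → v; lat ⌊0.1847/0.0416667⌋ = 4 → e.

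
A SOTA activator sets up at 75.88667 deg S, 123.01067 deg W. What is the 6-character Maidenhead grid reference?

Add 180° to longitude and 90° to latitude: 56.9893, 14.1133.
Field: 56.9893/20 → 2 → C, 14.1133/10 → 1 → B; chars CB.
Square: 16.9893/2 → 8, 4.1133/1 → 4; chars 84.
Subsquare: 0.9893/0.0833333 → 11 → l, 0.1133/0.0416667 → 2 → c; chars lc.

CB84lc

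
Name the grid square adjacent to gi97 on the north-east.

HI08

Longitude square 9; +1 → 10, wraps to 0, carry into field.
Longitude field G = 6; +1 → 7 = H.
Latitude square 7; +1 → 8.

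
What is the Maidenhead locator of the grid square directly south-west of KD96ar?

KD86xq

Longitude subsquare a = 0; −1 → -1, wraps to 23 = x, carry into square.
Longitude square 9; −1 → 8.
Latitude subsquare r = 17; −1 → 16 = q.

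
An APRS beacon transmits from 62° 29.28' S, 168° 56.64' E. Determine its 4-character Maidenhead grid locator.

RC47

Shift to the Maidenhead origin (180°W, 90°S): lon 348.94, lat 27.51.
Field (20°×10°, letters A–R): lon ⌊348.94/20⌋ = 17 → R; lat ⌊27.51/10⌋ = 2 → C.
Square (2°×1°, digits 0–9): lon ⌊8.94/2⌋ = 4; lat ⌊7.51/1⌋ = 7.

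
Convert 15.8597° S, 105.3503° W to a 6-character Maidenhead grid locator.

Add 180° to longitude and 90° to latitude: 74.6497, 74.1403.
Field: lon ⌊74.6497/20⌋ = 3 → D; lat ⌊74.1403/10⌋ = 7 → H.
Square: lon ⌊14.6497/2⌋ = 7; lat ⌊4.1403/1⌋ = 4.
Subsquare: lon ⌊0.6497/0.0833333⌋ = 7 → h; lat ⌊0.1403/0.0416667⌋ = 3 → d.

DH74hd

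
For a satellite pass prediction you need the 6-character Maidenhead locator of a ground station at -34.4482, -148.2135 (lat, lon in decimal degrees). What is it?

BF55vn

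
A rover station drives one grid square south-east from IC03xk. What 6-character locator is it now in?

IC13aj

Longitude subsquare x = 23; +1 → 24, wraps to 0 = a, carry into square.
Longitude square 0; +1 → 1.
Latitude subsquare k = 10; −1 → 9 = j.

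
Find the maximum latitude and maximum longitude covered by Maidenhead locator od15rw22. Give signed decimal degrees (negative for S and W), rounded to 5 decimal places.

-54.07083, 103.44167

Field O=14, D=3: +14·20° lon, +3·10° lat → SW at lon 100°, lat -60°.
Square 1, 5: +1·2° lon, +5·1° lat → SW at lon 102°, lat -55°.
Subsquare r=17, w=22: +17·0.0833333° lon, +22·0.0416667° lat → SW at lon 103.417°, lat -54.0833°.
Extended square 2, 2: +2·0.00833333° lon, +2·0.00416667° lat → SW at lon 103.433°, lat -54.075°.
Cell spans 0.00833333° lon × 0.00416667° lat. NE corner is SW corner plus one full cell.
latitude -54.07083, longitude 103.44167.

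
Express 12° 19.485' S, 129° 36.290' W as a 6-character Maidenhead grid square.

CH57eq

Add 180° to longitude and 90° to latitude: 50.3952, 77.6753.
Field (20°×10°, letters A–R): 50.3952/20 → 2 → C, 77.6753/10 → 7 → H; chars CH.
Square (2°×1°, digits 0–9): 10.3952/2 → 5, 7.6753/1 → 7; chars 57.
Subsquare (5′×2.5′, letters a–x): 0.3952/0.0833333 → 4 → e, 0.6753/0.0416667 → 16 → q; chars eq.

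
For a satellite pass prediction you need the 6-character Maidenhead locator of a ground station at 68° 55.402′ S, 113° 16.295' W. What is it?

Add 180° to longitude and 90° to latitude: 66.7284, 21.0766.
Field: 66.7284/20 → 3 → D, 21.0766/10 → 2 → C; chars DC.
Square: 6.7284/2 → 3, 1.0766/1 → 1; chars 31.
Subsquare: 0.7284/0.0833333 → 8 → i, 0.0766/0.0416667 → 1 → b; chars ib.

DC31ib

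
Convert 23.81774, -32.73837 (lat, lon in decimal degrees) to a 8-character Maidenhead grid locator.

Shift to the Maidenhead origin (180°W, 90°S): lon 147.26163, lat 113.81774.
Field (20°×10°, letters A–R): lon ⌊147.26163/20⌋ = 7 → H; lat ⌊113.81774/10⌋ = 11 → L.
Square (2°×1°, digits 0–9): lon ⌊7.26163/2⌋ = 3; lat ⌊3.81774/1⌋ = 3.
Subsquare (5′×2.5′, letters a–x): lon ⌊1.26163/0.0833333⌋ = 15 → p; lat ⌊0.81774/0.0416667⌋ = 19 → t.
Extended square (30″×15″, digits 0–9): lon ⌊0.01163/0.00833333⌋ = 1; lat ⌊0.02607/0.00416667⌋ = 6.

HL33pt16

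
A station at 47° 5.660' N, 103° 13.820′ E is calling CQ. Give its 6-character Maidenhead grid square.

Offset from 180°W / 90°S: lon 283.2303°, lat 137.0943°.
Field (20°×10°, letters A–R): lon ⌊283.2303/20⌋ = 14 → O; lat ⌊137.0943/10⌋ = 13 → N.
Square (2°×1°, digits 0–9): lon ⌊3.2303/2⌋ = 1; lat ⌊7.0943/1⌋ = 7.
Subsquare (5′×2.5′, letters a–x): lon ⌊1.2303/0.0833333⌋ = 14 → o; lat ⌊0.0943/0.0416667⌋ = 2 → c.

ON17oc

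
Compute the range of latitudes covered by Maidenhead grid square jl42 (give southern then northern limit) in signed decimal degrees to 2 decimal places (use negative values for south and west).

Field J=9, L=11: +9·20° lon, +11·10° lat → SW at lon 0°, lat 20°.
Square 4, 2: +4·2° lon, +2·1° lat → SW at lon 8°, lat 22°.
Cell spans 2° lon × 1° lat.
south 22.00, north 23.00.

22.00, 23.00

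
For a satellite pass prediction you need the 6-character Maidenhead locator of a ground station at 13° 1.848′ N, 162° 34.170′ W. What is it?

AK83ra

Shift to the Maidenhead origin (180°W, 90°S): lon 17.4305, lat 103.0308.
Field (20°×10°, letters A–R): lon ⌊17.4305/20⌋ = 0 → A; lat ⌊103.0308/10⌋ = 10 → K.
Square (2°×1°, digits 0–9): lon ⌊17.4305/2⌋ = 8; lat ⌊3.0308/1⌋ = 3.
Subsquare (5′×2.5′, letters a–x): lon ⌊1.4305/0.0833333⌋ = 17 → r; lat ⌊0.0308/0.0416667⌋ = 0 → a.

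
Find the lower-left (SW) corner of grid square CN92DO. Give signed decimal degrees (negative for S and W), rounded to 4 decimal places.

Field C=2, N=13: +2·20° lon, +13·10° lat → SW at lon -140°, lat 40°.
Square 9, 2: +9·2° lon, +2·1° lat → SW at lon -122°, lat 42°.
Subsquare d=3, o=14: +3·0.0833333° lon, +14·0.0416667° lat → SW at lon -121.75°, lat 42.5833°.
latitude 42.5833, longitude -121.7500.

42.5833, -121.7500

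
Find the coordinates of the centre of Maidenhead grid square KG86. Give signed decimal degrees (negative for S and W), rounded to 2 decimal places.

Field K=10, G=6: +10·20° lon, +6·10° lat → SW at lon 20°, lat -30°.
Square 8, 6: +8·2° lon, +6·1° lat → SW at lon 36°, lat -24°.
Cell spans 2° lon × 1° lat. Centre is SW corner plus half of each.
latitude -23.50, longitude 37.00.

-23.50, 37.00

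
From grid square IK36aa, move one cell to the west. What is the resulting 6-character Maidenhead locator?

IK26xa

Longitude subsquare a = 0; −1 → -1, wraps to 23 = x, carry into square.
Longitude square 3; −1 → 2.
The latitude characters are unchanged.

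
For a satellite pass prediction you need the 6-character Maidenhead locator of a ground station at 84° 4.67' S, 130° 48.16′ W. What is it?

Add 180° to longitude and 90° to latitude: 49.1973, 5.9222.
Field: 49.1973/20 → 2 → C, 5.9222/10 → 0 → A; chars CA.
Square: 9.1973/2 → 4, 5.9222/1 → 5; chars 45.
Subsquare: 1.1973/0.0833333 → 14 → o, 0.9222/0.0416667 → 22 → w; chars ow.

CA45ow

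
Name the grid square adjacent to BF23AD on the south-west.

BF13xc

Longitude subsquare a = 0; −1 → -1, wraps to 23 = x, carry into square.
Longitude square 2; −1 → 1.
Latitude subsquare d = 3; −1 → 2 = c.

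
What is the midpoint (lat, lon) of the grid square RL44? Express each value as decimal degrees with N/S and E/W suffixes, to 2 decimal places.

24.50° N, 169.00° E

Field R=17, L=11: +17·20° lon, +11·10° lat → SW at lon 160°, lat 20°.
Square 4, 4: +4·2° lon, +4·1° lat → SW at lon 168°, lat 24°.
Cell spans 2° lon × 1° lat. Centre is SW corner plus half of each.
latitude 24.50° N, longitude 169.00° E.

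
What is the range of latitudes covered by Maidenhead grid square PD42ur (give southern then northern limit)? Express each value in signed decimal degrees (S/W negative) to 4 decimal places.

-57.2917, -57.2500

Field P=15, D=3: +15·20° lon, +3·10° lat → SW at lon 120°, lat -60°.
Square 4, 2: +4·2° lon, +2·1° lat → SW at lon 128°, lat -58°.
Subsquare u=20, r=17: +20·0.0833333° lon, +17·0.0416667° lat → SW at lon 129.667°, lat -57.2917°.
Cell spans 0.0833333° lon × 0.0416667° lat.
south -57.2917, north -57.2500.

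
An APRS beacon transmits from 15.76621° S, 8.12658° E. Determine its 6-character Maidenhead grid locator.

JH44bf

Shift to the Maidenhead origin (180°W, 90°S): lon 188.1266, lat 74.2338.
Field: lon ⌊188.1266/20⌋ = 9 → J; lat ⌊74.2338/10⌋ = 7 → H.
Square: lon ⌊8.1266/2⌋ = 4; lat ⌊4.2338/1⌋ = 4.
Subsquare: lon ⌊0.1266/0.0833333⌋ = 1 → b; lat ⌊0.2338/0.0416667⌋ = 5 → f.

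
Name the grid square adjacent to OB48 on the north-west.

OB39

Longitude square 4; −1 → 3.
Latitude square 8; +1 → 9.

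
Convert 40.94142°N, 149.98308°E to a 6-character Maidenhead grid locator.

Add 180° to longitude and 90° to latitude: 329.9831, 130.9414.
Field: lon ⌊329.9831/20⌋ = 16 → Q; lat ⌊130.9414/10⌋ = 13 → N.
Square: lon ⌊9.9831/2⌋ = 4; lat ⌊0.9414/1⌋ = 0.
Subsquare: lon ⌊1.9831/0.0833333⌋ = 23 → x; lat ⌊0.9414/0.0416667⌋ = 22 → w.

QN40xw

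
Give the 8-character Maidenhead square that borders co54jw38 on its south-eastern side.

Longitude extended square 3; +1 → 4.
Latitude extended square 8; −1 → 7.

CO54jw47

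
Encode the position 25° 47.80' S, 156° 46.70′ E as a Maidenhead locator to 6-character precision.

Offset from 180°W / 90°S: lon 336.7783°, lat 64.2033°.
Field: lon ⌊336.7783/20⌋ = 16 → Q; lat ⌊64.2033/10⌋ = 6 → G.
Square: lon ⌊16.7783/2⌋ = 8; lat ⌊4.2033/1⌋ = 4.
Subsquare: lon ⌊0.7783/0.0833333⌋ = 9 → j; lat ⌊0.2033/0.0416667⌋ = 4 → e.

QG84je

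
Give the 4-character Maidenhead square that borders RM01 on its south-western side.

QM90

Longitude square 0; −1 → -1, wraps to 9, carry into field.
Longitude field R = 17; −1 → 16 = Q.
Latitude square 1; −1 → 0.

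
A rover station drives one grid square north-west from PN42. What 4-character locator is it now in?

PN33

Longitude square 4; −1 → 3.
Latitude square 2; +1 → 3.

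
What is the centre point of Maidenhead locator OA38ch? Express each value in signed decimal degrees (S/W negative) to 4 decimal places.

-81.6875, 106.2083

Field O=14, A=0: +14·20° lon, +0·10° lat → SW at lon 100°, lat -90°.
Square 3, 8: +3·2° lon, +8·1° lat → SW at lon 106°, lat -82°.
Subsquare c=2, h=7: +2·0.0833333° lon, +7·0.0416667° lat → SW at lon 106.167°, lat -81.7083°.
Cell spans 0.0833333° lon × 0.0416667° lat. Centre is SW corner plus half of each.
latitude -81.6875, longitude 106.2083.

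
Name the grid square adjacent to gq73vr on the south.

GQ73vq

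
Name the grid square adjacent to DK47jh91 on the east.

DK47kh01

Longitude extended square 9; +1 → 10, wraps to 0, carry into subsquare.
Longitude subsquare j = 9; +1 → 10 = k.
The latitude characters are unchanged.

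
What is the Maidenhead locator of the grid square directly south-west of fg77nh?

Longitude subsquare n = 13; −1 → 12 = m.
Latitude subsquare h = 7; −1 → 6 = g.

FG77mg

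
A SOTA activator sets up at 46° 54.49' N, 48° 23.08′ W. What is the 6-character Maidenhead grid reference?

GN56tv

Shift to the Maidenhead origin (180°W, 90°S): lon 131.6153, lat 136.9082.
Field: lon ⌊131.6153/20⌋ = 6 → G; lat ⌊136.9082/10⌋ = 13 → N.
Square: lon ⌊11.6153/2⌋ = 5; lat ⌊6.9082/1⌋ = 6.
Subsquare: lon ⌊1.6153/0.0833333⌋ = 19 → t; lat ⌊0.9082/0.0416667⌋ = 21 → v.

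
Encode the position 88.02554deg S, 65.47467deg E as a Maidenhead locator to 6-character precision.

MA21rx

Shift to the Maidenhead origin (180°W, 90°S): lon 245.4747, lat 1.9745.
Field: 245.4747/20 → 12 → M, 1.9745/10 → 0 → A; chars MA.
Square: 5.4747/2 → 2, 1.9745/1 → 1; chars 21.
Subsquare: 1.4747/0.0833333 → 17 → r, 0.9745/0.0416667 → 23 → x; chars rx.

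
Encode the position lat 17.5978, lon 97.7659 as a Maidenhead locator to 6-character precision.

Shift to the Maidenhead origin (180°W, 90°S): lon 277.7659, lat 107.5978.
Field: 277.7659/20 → 13 → N, 107.5978/10 → 10 → K; chars NK.
Square: 17.7659/2 → 8, 7.5978/1 → 7; chars 87.
Subsquare: 1.7659/0.0833333 → 21 → v, 0.5978/0.0416667 → 14 → o; chars vo.

NK87vo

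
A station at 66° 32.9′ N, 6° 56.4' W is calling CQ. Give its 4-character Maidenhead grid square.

IP66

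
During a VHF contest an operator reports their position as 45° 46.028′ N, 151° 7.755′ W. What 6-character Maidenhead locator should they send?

Offset from 180°W / 90°S: lon 28.8707°, lat 135.7671°.
Field (20°×10°, letters A–R): 28.8707/20 → 1 → B, 135.7671/10 → 13 → N; chars BN.
Square (2°×1°, digits 0–9): 8.8707/2 → 4, 5.7671/1 → 5; chars 45.
Subsquare (5′×2.5′, letters a–x): 0.8707/0.0833333 → 10 → k, 0.7671/0.0416667 → 18 → s; chars ks.

BN45ks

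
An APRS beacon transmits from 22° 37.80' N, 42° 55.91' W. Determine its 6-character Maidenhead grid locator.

Shift to the Maidenhead origin (180°W, 90°S): lon 137.0682, lat 112.6300.
Field: lon ⌊137.0682/20⌋ = 6 → G; lat ⌊112.6300/10⌋ = 11 → L.
Square: lon ⌊17.0682/2⌋ = 8; lat ⌊2.6300/1⌋ = 2.
Subsquare: lon ⌊1.0682/0.0833333⌋ = 12 → m; lat ⌊0.6300/0.0416667⌋ = 15 → p.

GL82mp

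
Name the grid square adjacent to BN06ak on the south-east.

Longitude subsquare a = 0; +1 → 1 = b.
Latitude subsquare k = 10; −1 → 9 = j.

BN06bj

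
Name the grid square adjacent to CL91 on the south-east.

Longitude square 9; +1 → 10, wraps to 0, carry into field.
Longitude field C = 2; +1 → 3 = D.
Latitude square 1; −1 → 0.

DL00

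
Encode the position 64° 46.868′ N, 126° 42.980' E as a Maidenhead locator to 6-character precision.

Offset from 180°W / 90°S: lon 306.7163°, lat 154.7811°.
Field: 306.7163/20 → 15 → P, 154.7811/10 → 15 → P; chars PP.
Square: 6.7163/2 → 3, 4.7811/1 → 4; chars 34.
Subsquare: 0.7163/0.0833333 → 8 → i, 0.7811/0.0416667 → 18 → s; chars is.

PP34is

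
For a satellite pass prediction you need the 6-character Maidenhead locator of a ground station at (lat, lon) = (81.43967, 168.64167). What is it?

Offset from 180°W / 90°S: lon 348.6417°, lat 171.4397°.
Field: 348.6417/20 → 17 → R, 171.4397/10 → 17 → R; chars RR.
Square: 8.6417/2 → 4, 1.4397/1 → 1; chars 41.
Subsquare: 0.6417/0.0833333 → 7 → h, 0.4397/0.0416667 → 10 → k; chars hk.

RR41hk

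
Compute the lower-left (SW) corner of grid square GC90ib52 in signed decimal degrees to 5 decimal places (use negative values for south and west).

-69.95000, -41.29167

Field G=6, C=2: +6·20° lon, +2·10° lat → SW at lon -60°, lat -70°.
Square 9, 0: +9·2° lon, +0·1° lat → SW at lon -42°, lat -70°.
Subsquare i=8, b=1: +8·0.0833333° lon, +1·0.0416667° lat → SW at lon -41.3333°, lat -69.9583°.
Extended square 5, 2: +5·0.00833333° lon, +2·0.00416667° lat → SW at lon -41.2917°, lat -69.95°.
latitude -69.95000, longitude -41.29167.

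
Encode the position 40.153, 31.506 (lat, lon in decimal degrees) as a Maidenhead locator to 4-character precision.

Add 180° to longitude and 90° to latitude: 211.51, 130.15.
Field: lon ⌊211.51/20⌋ = 10 → K; lat ⌊130.15/10⌋ = 13 → N.
Square: lon ⌊11.51/2⌋ = 5; lat ⌊0.15/1⌋ = 0.

KN50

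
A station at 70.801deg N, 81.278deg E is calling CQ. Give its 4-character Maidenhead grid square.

Offset from 180°W / 90°S: lon 261.28°, lat 160.80°.
Field: lon ⌊261.28/20⌋ = 13 → N; lat ⌊160.80/10⌋ = 16 → Q.
Square: lon ⌊1.28/2⌋ = 0; lat ⌊0.80/1⌋ = 0.

NQ00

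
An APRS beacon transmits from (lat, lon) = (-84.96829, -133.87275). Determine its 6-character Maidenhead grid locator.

CA35ba

Shift to the Maidenhead origin (180°W, 90°S): lon 46.1273, lat 5.0317.
Field: 46.1273/20 → 2 → C, 5.0317/10 → 0 → A; chars CA.
Square: 6.1273/2 → 3, 5.0317/1 → 5; chars 35.
Subsquare: 0.1273/0.0833333 → 1 → b, 0.0317/0.0416667 → 0 → a; chars ba.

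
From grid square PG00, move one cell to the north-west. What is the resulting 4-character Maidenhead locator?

OG91

Longitude square 0; −1 → -1, wraps to 9, carry into field.
Longitude field P = 15; −1 → 14 = O.
Latitude square 0; +1 → 1.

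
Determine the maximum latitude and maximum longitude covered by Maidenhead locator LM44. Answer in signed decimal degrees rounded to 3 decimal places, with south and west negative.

Field L=11, M=12: +11·20° lon, +12·10° lat → SW at lon 40°, lat 30°.
Square 4, 4: +4·2° lon, +4·1° lat → SW at lon 48°, lat 34°.
Cell spans 2° lon × 1° lat. NE corner is SW corner plus one full cell.
latitude 35.000, longitude 50.000.

35.000, 50.000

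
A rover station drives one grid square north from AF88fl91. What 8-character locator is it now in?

Latitude extended square 1; +1 → 2.
The longitude characters are unchanged.

AF88fl92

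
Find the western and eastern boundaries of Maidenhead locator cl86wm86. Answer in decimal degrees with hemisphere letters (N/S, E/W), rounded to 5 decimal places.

122.10000° W, 122.09167° W

Field C=2, L=11: +2·20° lon, +11·10° lat → SW at lon -140°, lat 20°.
Square 8, 6: +8·2° lon, +6·1° lat → SW at lon -124°, lat 26°.
Subsquare w=22, m=12: +22·0.0833333° lon, +12·0.0416667° lat → SW at lon -122.167°, lat 26.5°.
Extended square 8, 6: +8·0.00833333° lon, +6·0.00416667° lat → SW at lon -122.1°, lat 26.525°.
Cell spans 0.00833333° lon × 0.00416667° lat.
west 122.10000° W, east 122.09167° W.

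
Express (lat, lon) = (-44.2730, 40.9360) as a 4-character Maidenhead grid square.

LE05

Shift to the Maidenhead origin (180°W, 90°S): lon 220.94, lat 45.73.
Field: lon ⌊220.94/20⌋ = 11 → L; lat ⌊45.73/10⌋ = 4 → E.
Square: lon ⌊0.94/2⌋ = 0; lat ⌊5.73/1⌋ = 5.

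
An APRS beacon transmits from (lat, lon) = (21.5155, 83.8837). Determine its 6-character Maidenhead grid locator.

Add 180° to longitude and 90° to latitude: 263.8837, 111.5155.
Field (20°×10°, letters A–R): lon ⌊263.8837/20⌋ = 13 → N; lat ⌊111.5155/10⌋ = 11 → L.
Square (2°×1°, digits 0–9): lon ⌊3.8837/2⌋ = 1; lat ⌊1.5155/1⌋ = 1.
Subsquare (5′×2.5′, letters a–x): lon ⌊1.8837/0.0833333⌋ = 22 → w; lat ⌊0.5155/0.0416667⌋ = 12 → m.

NL11wm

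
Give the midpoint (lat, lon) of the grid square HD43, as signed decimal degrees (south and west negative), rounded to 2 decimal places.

Field H=7, D=3: +7·20° lon, +3·10° lat → SW at lon -40°, lat -60°.
Square 4, 3: +4·2° lon, +3·1° lat → SW at lon -32°, lat -57°.
Cell spans 2° lon × 1° lat. Centre is SW corner plus half of each.
latitude -56.50, longitude -31.00.

-56.50, -31.00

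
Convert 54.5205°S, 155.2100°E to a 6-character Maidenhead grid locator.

Add 180° to longitude and 90° to latitude: 335.2100, 35.4795.
Field: 335.2100/20 → 16 → Q, 35.4795/10 → 3 → D; chars QD.
Square: 15.2100/2 → 7, 5.4795/1 → 5; chars 75.
Subsquare: 1.2100/0.0833333 → 14 → o, 0.4795/0.0416667 → 11 → l; chars ol.

QD75ol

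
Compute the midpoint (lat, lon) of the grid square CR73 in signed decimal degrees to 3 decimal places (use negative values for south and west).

Field C=2, R=17: +2·20° lon, +17·10° lat → SW at lon -140°, lat 80°.
Square 7, 3: +7·2° lon, +3·1° lat → SW at lon -126°, lat 83°.
Cell spans 2° lon × 1° lat. Centre is SW corner plus half of each.
latitude 83.500, longitude -125.000.

83.500, -125.000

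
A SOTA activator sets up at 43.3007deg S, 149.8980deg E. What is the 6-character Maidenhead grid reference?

QE46wq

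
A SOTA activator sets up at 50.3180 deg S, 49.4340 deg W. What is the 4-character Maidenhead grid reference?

GD59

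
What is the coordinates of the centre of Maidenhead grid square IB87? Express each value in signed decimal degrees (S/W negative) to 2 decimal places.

-72.50, -3.00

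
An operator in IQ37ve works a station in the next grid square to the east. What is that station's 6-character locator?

IQ37we

Longitude subsquare v = 21; +1 → 22 = w.
The latitude characters are unchanged.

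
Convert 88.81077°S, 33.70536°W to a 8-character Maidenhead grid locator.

Shift to the Maidenhead origin (180°W, 90°S): lon 146.29464, lat 1.18923.
Field: lon ⌊146.29464/20⌋ = 7 → H; lat ⌊1.18923/10⌋ = 0 → A.
Square: lon ⌊6.29464/2⌋ = 3; lat ⌊1.18923/1⌋ = 1.
Subsquare: lon ⌊0.29464/0.0833333⌋ = 3 → d; lat ⌊0.18923/0.0416667⌋ = 4 → e.
Extended square: lon ⌊0.04464/0.00833333⌋ = 5; lat ⌊0.02256/0.00416667⌋ = 5.

HA31de55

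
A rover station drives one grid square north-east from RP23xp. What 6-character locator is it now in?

Longitude subsquare x = 23; +1 → 24, wraps to 0 = a, carry into square.
Longitude square 2; +1 → 3.
Latitude subsquare p = 15; +1 → 16 = q.

RP33aq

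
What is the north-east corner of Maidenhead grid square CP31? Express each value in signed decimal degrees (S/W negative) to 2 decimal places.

62.00, -132.00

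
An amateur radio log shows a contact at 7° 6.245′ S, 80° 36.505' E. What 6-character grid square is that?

NI02hv

Shift to the Maidenhead origin (180°W, 90°S): lon 260.6084, lat 82.8959.
Field (20°×10°, letters A–R): 260.6084/20 → 13 → N, 82.8959/10 → 8 → I; chars NI.
Square (2°×1°, digits 0–9): 0.6084/2 → 0, 2.8959/1 → 2; chars 02.
Subsquare (5′×2.5′, letters a–x): 0.6084/0.0833333 → 7 → h, 0.8959/0.0416667 → 21 → v; chars hv.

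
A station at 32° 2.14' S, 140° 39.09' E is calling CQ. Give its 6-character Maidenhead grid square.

QF07hx

Shift to the Maidenhead origin (180°W, 90°S): lon 320.6515, lat 57.9643.
Field: 320.6515/20 → 16 → Q, 57.9643/10 → 5 → F; chars QF.
Square: 0.6515/2 → 0, 7.9643/1 → 7; chars 07.
Subsquare: 0.6515/0.0833333 → 7 → h, 0.9643/0.0416667 → 23 → x; chars hx.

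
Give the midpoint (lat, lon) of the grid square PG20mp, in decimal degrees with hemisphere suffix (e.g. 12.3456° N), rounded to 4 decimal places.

Field P=15, G=6: +15·20° lon, +6·10° lat → SW at lon 120°, lat -30°.
Square 2, 0: +2·2° lon, +0·1° lat → SW at lon 124°, lat -30°.
Subsquare m=12, p=15: +12·0.0833333° lon, +15·0.0416667° lat → SW at lon 125°, lat -29.375°.
Cell spans 0.0833333° lon × 0.0416667° lat. Centre is SW corner plus half of each.
latitude 29.3542° S, longitude 125.0417° E.

29.3542° S, 125.0417° E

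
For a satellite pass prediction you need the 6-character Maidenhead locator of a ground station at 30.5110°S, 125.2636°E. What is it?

Shift to the Maidenhead origin (180°W, 90°S): lon 305.2636, lat 59.4890.
Field (20°×10°, letters A–R): lon ⌊305.2636/20⌋ = 15 → P; lat ⌊59.4890/10⌋ = 5 → F.
Square (2°×1°, digits 0–9): lon ⌊5.2636/2⌋ = 2; lat ⌊9.4890/1⌋ = 9.
Subsquare (5′×2.5′, letters a–x): lon ⌊1.2636/0.0833333⌋ = 15 → p; lat ⌊0.4890/0.0416667⌋ = 11 → l.

PF29pl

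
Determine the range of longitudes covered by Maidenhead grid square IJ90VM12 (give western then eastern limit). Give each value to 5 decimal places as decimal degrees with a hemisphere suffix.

0.24167° W, 0.23333° W

Field I=8, J=9: +8·20° lon, +9·10° lat → SW at lon -20°, lat 0°.
Square 9, 0: +9·2° lon, +0·1° lat → SW at lon -2°, lat 0°.
Subsquare v=21, m=12: +21·0.0833333° lon, +12·0.0416667° lat → SW at lon -0.25°, lat 0.5°.
Extended square 1, 2: +1·0.00833333° lon, +2·0.00416667° lat → SW at lon -0.241667°, lat 0.508333°.
Cell spans 0.00833333° lon × 0.00416667° lat.
west 0.24167° W, east 0.23333° W.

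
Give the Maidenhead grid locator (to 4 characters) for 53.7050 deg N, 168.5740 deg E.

Shift to the Maidenhead origin (180°W, 90°S): lon 348.57, lat 143.70.
Field: 348.57/20 → 17 → R, 143.70/10 → 14 → O; chars RO.
Square: 8.57/2 → 4, 3.70/1 → 3; chars 43.

RO43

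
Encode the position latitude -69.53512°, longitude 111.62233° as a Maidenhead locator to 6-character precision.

OC50tl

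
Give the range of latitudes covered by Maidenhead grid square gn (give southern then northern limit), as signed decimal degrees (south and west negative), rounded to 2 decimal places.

Field G=6, N=13: +6·20° lon, +13·10° lat → SW at lon -60°, lat 40°.
Cell spans 20° lon × 10° lat.
south 40.00, north 50.00.

40.00, 50.00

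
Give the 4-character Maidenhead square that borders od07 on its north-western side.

ND98

Longitude square 0; −1 → -1, wraps to 9, carry into field.
Longitude field O = 14; −1 → 13 = N.
Latitude square 7; +1 → 8.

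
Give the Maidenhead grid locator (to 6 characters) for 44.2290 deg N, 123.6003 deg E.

PN14tf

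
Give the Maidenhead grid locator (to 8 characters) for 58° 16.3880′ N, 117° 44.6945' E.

OO88ug95

Offset from 180°W / 90°S: lon 297.74491°, lat 148.27313°.
Field: lon ⌊297.74491/20⌋ = 14 → O; lat ⌊148.27313/10⌋ = 14 → O.
Square: lon ⌊17.74491/2⌋ = 8; lat ⌊8.27313/1⌋ = 8.
Subsquare: lon ⌊1.74491/0.0833333⌋ = 20 → u; lat ⌊0.27313/0.0416667⌋ = 6 → g.
Extended square: lon ⌊0.07824/0.00833333⌋ = 9; lat ⌊0.02313/0.00416667⌋ = 5.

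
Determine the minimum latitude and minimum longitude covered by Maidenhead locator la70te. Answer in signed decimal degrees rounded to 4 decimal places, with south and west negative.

-89.8333, 55.5833

Field L=11, A=0: +11·20° lon, +0·10° lat → SW at lon 40°, lat -90°.
Square 7, 0: +7·2° lon, +0·1° lat → SW at lon 54°, lat -90°.
Subsquare t=19, e=4: +19·0.0833333° lon, +4·0.0416667° lat → SW at lon 55.5833°, lat -89.8333°.
latitude -89.8333, longitude 55.5833.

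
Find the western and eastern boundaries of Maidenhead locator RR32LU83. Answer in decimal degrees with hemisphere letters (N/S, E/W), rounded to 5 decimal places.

166.98333° E, 166.99167° E

Field R=17, R=17: +17·20° lon, +17·10° lat → SW at lon 160°, lat 80°.
Square 3, 2: +3·2° lon, +2·1° lat → SW at lon 166°, lat 82°.
Subsquare l=11, u=20: +11·0.0833333° lon, +20·0.0416667° lat → SW at lon 166.917°, lat 82.8333°.
Extended square 8, 3: +8·0.00833333° lon, +3·0.00416667° lat → SW at lon 166.983°, lat 82.8458°.
Cell spans 0.00833333° lon × 0.00416667° lat.
west 166.98333° E, east 166.99167° E.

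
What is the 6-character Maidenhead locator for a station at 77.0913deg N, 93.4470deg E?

NQ67rc

Shift to the Maidenhead origin (180°W, 90°S): lon 273.4470, lat 167.0913.
Field: 273.4470/20 → 13 → N, 167.0913/10 → 16 → Q; chars NQ.
Square: 13.4470/2 → 6, 7.0913/1 → 7; chars 67.
Subsquare: 1.4470/0.0833333 → 17 → r, 0.0913/0.0416667 → 2 → c; chars rc.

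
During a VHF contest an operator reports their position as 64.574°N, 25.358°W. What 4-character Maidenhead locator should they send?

HP74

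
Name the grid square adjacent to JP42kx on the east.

JP42lx

Longitude subsquare k = 10; +1 → 11 = l.
The latitude characters are unchanged.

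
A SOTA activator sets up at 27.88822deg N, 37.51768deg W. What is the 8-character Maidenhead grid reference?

Offset from 180°W / 90°S: lon 142.48232°, lat 117.88822°.
Field (20°×10°, letters A–R): 142.48232/20 → 7 → H, 117.88822/10 → 11 → L; chars HL.
Square (2°×1°, digits 0–9): 2.48232/2 → 1, 7.88822/1 → 7; chars 17.
Subsquare (5′×2.5′, letters a–x): 0.48232/0.0833333 → 5 → f, 0.88822/0.0416667 → 21 → v; chars fv.
Extended square (30″×15″, digits 0–9): 0.06565/0.00833333 → 7, 0.01322/0.00416667 → 3; chars 73.

HL17fv73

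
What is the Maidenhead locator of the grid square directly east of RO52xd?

RO62ad

Longitude subsquare x = 23; +1 → 24, wraps to 0 = a, carry into square.
Longitude square 5; +1 → 6.
The latitude characters are unchanged.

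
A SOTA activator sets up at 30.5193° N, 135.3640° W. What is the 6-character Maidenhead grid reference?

CM20hm

Offset from 180°W / 90°S: lon 44.6360°, lat 120.5193°.
Field: lon ⌊44.6360/20⌋ = 2 → C; lat ⌊120.5193/10⌋ = 12 → M.
Square: lon ⌊4.6360/2⌋ = 2; lat ⌊0.5193/1⌋ = 0.
Subsquare: lon ⌊0.6360/0.0833333⌋ = 7 → h; lat ⌊0.5193/0.0416667⌋ = 12 → m.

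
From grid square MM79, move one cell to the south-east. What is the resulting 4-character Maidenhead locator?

MM88

Longitude square 7; +1 → 8.
Latitude square 9; −1 → 8.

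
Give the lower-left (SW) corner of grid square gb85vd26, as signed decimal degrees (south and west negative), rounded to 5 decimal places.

-74.85000, -42.23333

Field G=6, B=1: +6·20° lon, +1·10° lat → SW at lon -60°, lat -80°.
Square 8, 5: +8·2° lon, +5·1° lat → SW at lon -44°, lat -75°.
Subsquare v=21, d=3: +21·0.0833333° lon, +3·0.0416667° lat → SW at lon -42.25°, lat -74.875°.
Extended square 2, 6: +2·0.00833333° lon, +6·0.00416667° lat → SW at lon -42.2333°, lat -74.85°.
latitude -74.85000, longitude -42.23333.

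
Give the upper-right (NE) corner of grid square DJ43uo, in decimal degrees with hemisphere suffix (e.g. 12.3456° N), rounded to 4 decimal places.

3.6250° N, 110.2500° W

Field D=3, J=9: +3·20° lon, +9·10° lat → SW at lon -120°, lat 0°.
Square 4, 3: +4·2° lon, +3·1° lat → SW at lon -112°, lat 3°.
Subsquare u=20, o=14: +20·0.0833333° lon, +14·0.0416667° lat → SW at lon -110.333°, lat 3.58333°.
Cell spans 0.0833333° lon × 0.0416667° lat. NE corner is SW corner plus one full cell.
latitude 3.6250° N, longitude 110.2500° W.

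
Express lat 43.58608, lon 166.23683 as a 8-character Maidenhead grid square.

Shift to the Maidenhead origin (180°W, 90°S): lon 346.23683, lat 133.58608.
Field (20°×10°, letters A–R): lon ⌊346.23683/20⌋ = 17 → R; lat ⌊133.58608/10⌋ = 13 → N.
Square (2°×1°, digits 0–9): lon ⌊6.23683/2⌋ = 3; lat ⌊3.58608/1⌋ = 3.
Subsquare (5′×2.5′, letters a–x): lon ⌊0.23683/0.0833333⌋ = 2 → c; lat ⌊0.58608/0.0416667⌋ = 14 → o.
Extended square (30″×15″, digits 0–9): lon ⌊0.07016/0.00833333⌋ = 8; lat ⌊0.00275/0.00416667⌋ = 0.

RN33co80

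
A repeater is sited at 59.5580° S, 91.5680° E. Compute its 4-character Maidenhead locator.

ND50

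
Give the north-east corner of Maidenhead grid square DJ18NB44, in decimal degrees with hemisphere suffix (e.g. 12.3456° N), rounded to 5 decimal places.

8.06250° N, 116.87500° W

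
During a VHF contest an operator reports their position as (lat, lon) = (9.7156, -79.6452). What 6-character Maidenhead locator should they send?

FJ09er

Add 180° to longitude and 90° to latitude: 100.3548, 99.7156.
Field (20°×10°, letters A–R): lon ⌊100.3548/20⌋ = 5 → F; lat ⌊99.7156/10⌋ = 9 → J.
Square (2°×1°, digits 0–9): lon ⌊0.3548/2⌋ = 0; lat ⌊9.7156/1⌋ = 9.
Subsquare (5′×2.5′, letters a–x): lon ⌊0.3548/0.0833333⌋ = 4 → e; lat ⌊0.7156/0.0416667⌋ = 17 → r.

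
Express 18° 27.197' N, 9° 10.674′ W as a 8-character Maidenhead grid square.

Shift to the Maidenhead origin (180°W, 90°S): lon 170.82210, lat 108.45328.
Field: lon ⌊170.82210/20⌋ = 8 → I; lat ⌊108.45328/10⌋ = 10 → K.
Square: lon ⌊10.82210/2⌋ = 5; lat ⌊8.45328/1⌋ = 8.
Subsquare: lon ⌊0.82210/0.0833333⌋ = 9 → j; lat ⌊0.45328/0.0416667⌋ = 10 → k.
Extended square: lon ⌊0.07210/0.00833333⌋ = 8; lat ⌊0.03662/0.00416667⌋ = 8.

IK58jk88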